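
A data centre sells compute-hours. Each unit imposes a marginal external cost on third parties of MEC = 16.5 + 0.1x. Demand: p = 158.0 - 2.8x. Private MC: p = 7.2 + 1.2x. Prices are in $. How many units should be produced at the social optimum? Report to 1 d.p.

x* = 32.8

Social marginal cost = private MC + MEC = 23.7 + 1.3x.
Set SMC = demand: 23.7 + 1.3x = 158.0 - 2.8x → x* = 32.7561.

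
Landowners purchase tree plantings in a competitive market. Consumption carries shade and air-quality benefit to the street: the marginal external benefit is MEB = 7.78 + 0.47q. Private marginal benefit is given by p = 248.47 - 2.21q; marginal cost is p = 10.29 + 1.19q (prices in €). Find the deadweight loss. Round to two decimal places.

Market equilibrium (private): 10.29 + 1.19q = 248.47 - 2.21q → q_m = 70.0529.
Social marginal benefit = demand + MEB = 256.25 - 1.74q.
Set SMB = MC: 256.25 - 1.74q = 10.29 + 1.19q → q* = 83.9454.
The loss is the area between SMB and MC from q* to q_m; with linear curves that's a triangle of height MEB(q_m).
DWL = ½ × 13.8925 × 40.7049 = 282.7464.

DWL = €282.75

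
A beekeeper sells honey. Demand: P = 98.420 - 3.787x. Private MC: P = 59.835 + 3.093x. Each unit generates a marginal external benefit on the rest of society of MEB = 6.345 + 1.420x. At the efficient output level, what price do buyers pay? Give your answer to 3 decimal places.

P = 67.257

Social marginal cost = private MC − MEB = 53.490 + 1.673x.
Set SMC = demand: 53.490 + 1.673x = 98.420 - 3.787x → x* = 8.2289.
Consumer price on the demand curve at x*: 98.420 − 3.787×8.2289 = 67.2572.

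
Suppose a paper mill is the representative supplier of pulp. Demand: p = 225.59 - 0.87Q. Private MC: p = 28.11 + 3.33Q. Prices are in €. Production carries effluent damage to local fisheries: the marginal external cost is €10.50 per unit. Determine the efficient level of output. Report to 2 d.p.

Q* = 44.52

Social marginal cost = private MC + MEC = 38.61 + 3.33Q.
Set SMC = demand: 38.61 + 3.33Q = 225.59 - 0.87Q → Q* = 44.5190.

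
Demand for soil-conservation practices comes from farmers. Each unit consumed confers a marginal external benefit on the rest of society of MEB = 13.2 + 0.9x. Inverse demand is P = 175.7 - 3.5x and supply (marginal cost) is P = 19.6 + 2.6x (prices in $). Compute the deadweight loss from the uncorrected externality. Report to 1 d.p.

Market equilibrium (private): 19.6 + 2.6x = 175.7 - 3.5x → x_m = 25.5902.
Social marginal benefit = demand + MEB = 188.9 - 2.6x.
Set SMB = MC: 188.9 - 2.6x = 19.6 + 2.6x → x* = 32.5577.
The loss is the area between SMB and MC from x* to x_m; with linear curves that's a triangle of height MEB(x_m).
DWL = ½ × 6.9675 × 36.2311 = 126.2201.

DWL = $126.2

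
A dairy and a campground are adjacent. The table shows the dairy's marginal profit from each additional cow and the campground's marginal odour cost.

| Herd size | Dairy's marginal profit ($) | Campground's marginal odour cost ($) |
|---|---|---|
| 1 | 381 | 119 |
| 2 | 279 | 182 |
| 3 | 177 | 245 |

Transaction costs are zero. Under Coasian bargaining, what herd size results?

2

Bargaining reaches the level where marginal profit last exceeds marginal odour cost.
That holds through level 2 (279 ≥ 182) but not at 3 (177 < 245).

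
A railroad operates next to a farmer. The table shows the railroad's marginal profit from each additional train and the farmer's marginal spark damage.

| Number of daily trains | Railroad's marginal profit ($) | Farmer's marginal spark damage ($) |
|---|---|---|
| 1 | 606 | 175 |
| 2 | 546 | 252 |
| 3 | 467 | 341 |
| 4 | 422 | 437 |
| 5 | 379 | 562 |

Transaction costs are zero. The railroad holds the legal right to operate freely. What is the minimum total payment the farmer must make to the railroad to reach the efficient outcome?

Left alone the railroad would choose level 5 (marginal profit stays positive).
Efficient level: k* = 3 (marginal profit ≥ marginal spark damage through 3).
The farmer must at least cover the railroad's forgone profit from cutting 5→3: 422 + 379 = 801.

$801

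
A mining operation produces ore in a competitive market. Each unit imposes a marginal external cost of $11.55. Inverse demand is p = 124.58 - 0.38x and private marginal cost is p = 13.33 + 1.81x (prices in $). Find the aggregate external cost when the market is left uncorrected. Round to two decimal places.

$586.73

Market equilibrium (private): 13.33 + 1.81x = 124.58 - 0.38x → x_m = 50.7991.
Total external cost = MEC × x_m = 11.55 × 50.7991 = 586.7296.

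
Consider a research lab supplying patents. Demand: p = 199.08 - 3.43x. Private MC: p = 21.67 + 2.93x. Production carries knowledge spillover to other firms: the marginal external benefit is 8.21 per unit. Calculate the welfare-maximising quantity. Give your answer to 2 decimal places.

Social marginal cost = private MC − MEB = 13.46 + 2.93x.
Set SMC = demand: 13.46 + 2.93x = 199.08 - 3.43x → x* = 29.1855.

x* = 29.19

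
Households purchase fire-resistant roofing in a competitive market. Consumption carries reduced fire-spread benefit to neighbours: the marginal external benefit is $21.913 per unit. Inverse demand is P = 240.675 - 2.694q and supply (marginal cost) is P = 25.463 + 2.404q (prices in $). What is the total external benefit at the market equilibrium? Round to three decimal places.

$925.057

Market equilibrium (private): 25.463 + 2.404q = 240.675 - 2.694q → q_m = 42.2150.
Total external benefit = MEB × q_m = 21.913 × 42.2150 = 925.0573.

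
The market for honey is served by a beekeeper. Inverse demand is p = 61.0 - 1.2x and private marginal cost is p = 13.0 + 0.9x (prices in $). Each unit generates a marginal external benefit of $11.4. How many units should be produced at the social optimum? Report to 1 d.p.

Social marginal cost = private MC − MEB = 1.6 + 0.9x.
Set SMC = demand: 1.6 + 0.9x = 61.0 - 1.2x → x* = 28.2857.

x* = 28.3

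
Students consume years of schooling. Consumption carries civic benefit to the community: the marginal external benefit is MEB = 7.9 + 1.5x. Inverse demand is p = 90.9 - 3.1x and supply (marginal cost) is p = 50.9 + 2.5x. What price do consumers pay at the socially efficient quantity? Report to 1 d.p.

P = 54.7

Social marginal benefit = demand + MEB = 98.8 - 1.6x.
Set SMB = MC: 98.8 - 1.6x = 50.9 + 2.5x → x* = 11.6829.
Consumer price on the demand curve at x*: 90.9 − 3.1×11.6829 = 54.6830.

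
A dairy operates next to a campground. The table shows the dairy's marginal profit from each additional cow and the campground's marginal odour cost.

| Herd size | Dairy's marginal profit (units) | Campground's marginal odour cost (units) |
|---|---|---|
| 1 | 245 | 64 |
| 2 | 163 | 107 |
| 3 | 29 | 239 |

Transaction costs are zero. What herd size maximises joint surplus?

2

Bargaining reaches the level where marginal profit last exceeds marginal odour cost.
That holds through level 2 (163 ≥ 107) but not at 3 (29 < 239).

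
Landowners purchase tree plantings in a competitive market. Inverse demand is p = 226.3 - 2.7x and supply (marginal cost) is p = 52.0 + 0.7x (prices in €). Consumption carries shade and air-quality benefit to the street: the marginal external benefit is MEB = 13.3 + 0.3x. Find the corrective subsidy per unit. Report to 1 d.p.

Social marginal benefit = demand + MEB = 239.6 - 2.4x.
Set SMB = MC: 239.6 - 2.4x = 52.0 + 0.7x → x* = 60.5161.
The Pigouvian subsidy equals MEB at x*: 13.3 + 0.3×60.5161 = 31.4548.

subsidy = €31.5 per unit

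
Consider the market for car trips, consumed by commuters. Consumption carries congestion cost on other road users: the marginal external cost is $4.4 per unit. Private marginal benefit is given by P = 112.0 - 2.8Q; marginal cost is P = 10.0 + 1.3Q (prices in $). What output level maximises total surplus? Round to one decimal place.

Social marginal benefit = demand − MEC = 107.6 - 2.8Q.
Set SMB = MC: 107.6 - 2.8Q = 10.0 + 1.3Q → Q* = 23.8049.

Q* = 23.8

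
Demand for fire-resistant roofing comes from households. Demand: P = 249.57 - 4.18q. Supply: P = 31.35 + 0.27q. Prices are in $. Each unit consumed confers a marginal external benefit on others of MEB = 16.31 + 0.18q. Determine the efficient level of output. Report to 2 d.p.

Social marginal benefit = demand + MEB = 265.88 - 4.00q.
Set SMB = MC: 265.88 - 4.00q = 31.35 + 0.27q → q* = 54.9251.

q* = 54.93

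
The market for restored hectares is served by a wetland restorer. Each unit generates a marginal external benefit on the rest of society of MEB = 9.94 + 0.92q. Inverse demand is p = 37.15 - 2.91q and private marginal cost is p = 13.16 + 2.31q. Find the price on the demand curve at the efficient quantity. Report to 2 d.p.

P = 14.19

Social marginal cost = private MC − MEB = 3.22 + 1.39q.
Set SMC = demand: 3.22 + 1.39q = 37.15 - 2.91q → q* = 7.8907.
Consumer price on the demand curve at q*: 37.15 − 2.91×7.8907 = 14.1881.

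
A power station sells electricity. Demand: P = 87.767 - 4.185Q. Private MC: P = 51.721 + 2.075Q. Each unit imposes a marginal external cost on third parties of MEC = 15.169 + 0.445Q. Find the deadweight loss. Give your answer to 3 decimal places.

DWL = 23.445

Market equilibrium (private): 51.721 + 2.075Q = 87.767 - 4.185Q → Q_m = 5.7581.
Social marginal cost = private MC + MEC = 66.890 + 2.520Q.
Set SMC = demand: 66.890 + 2.520Q = 87.767 - 4.185Q → Q* = 3.1136.
Height of the DWL triangle at Q_m is SMC(Q_m) − demand(Q_m) = MEC(Q_m) = 17.7314.
DWL = ½ × 2.6445 × 17.7314 = 23.4453.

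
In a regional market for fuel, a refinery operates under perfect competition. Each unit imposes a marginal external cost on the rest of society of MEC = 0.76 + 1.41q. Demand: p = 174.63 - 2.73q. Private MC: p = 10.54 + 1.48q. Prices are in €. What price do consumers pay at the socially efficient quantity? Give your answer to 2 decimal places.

Social marginal cost = private MC + MEC = 11.30 + 2.89q.
Set SMC = demand: 11.30 + 2.89q = 174.63 - 2.73q → q* = 29.0623.
Consumer price on the demand curve at q*: 174.63 − 2.73×29.0623 = 95.2899.

P = €95.29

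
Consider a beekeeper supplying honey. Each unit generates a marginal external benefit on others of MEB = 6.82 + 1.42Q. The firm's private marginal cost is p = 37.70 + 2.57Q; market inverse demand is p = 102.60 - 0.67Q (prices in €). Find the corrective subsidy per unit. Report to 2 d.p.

subsidy = €62.78 per unit

Social marginal cost = private MC − MEB = 30.88 + 1.15Q.
Set SMC = demand: 30.88 + 1.15Q = 102.60 - 0.67Q → Q* = 39.4066.
The Pigouvian subsidy equals MEB at Q*: 6.82 + 1.42×39.4066 = 62.7774.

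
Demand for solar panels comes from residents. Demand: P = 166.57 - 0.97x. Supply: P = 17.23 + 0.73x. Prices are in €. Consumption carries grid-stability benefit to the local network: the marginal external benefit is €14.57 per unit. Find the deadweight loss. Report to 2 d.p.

Market equilibrium (private): 17.23 + 0.73x = 166.57 - 0.97x → x_m = 87.8471.
Social marginal benefit = demand + MEB = 181.14 - 0.97x.
Set SMB = MC: 181.14 - 0.97x = 17.23 + 0.73x → x* = 96.4176.
Between x* and x_m the wedge SMB − MC runs linearly from 0 to MEB(x_m), so the loss is a triangle.
DWL = ½ × 8.5705 × 14.5700 = 62.4361.

DWL = €62.44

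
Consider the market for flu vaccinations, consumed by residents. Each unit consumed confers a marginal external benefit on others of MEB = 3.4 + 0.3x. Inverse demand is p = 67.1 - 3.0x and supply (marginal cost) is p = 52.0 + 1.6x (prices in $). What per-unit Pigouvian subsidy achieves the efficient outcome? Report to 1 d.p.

Social marginal benefit = demand + MEB = 70.5 - 2.7x.
Set SMB = MC: 70.5 - 2.7x = 52.0 + 1.6x → x* = 4.3023.
The Pigouvian subsidy equals MEB at x*: 3.4 + 0.3×4.3023 = 4.6907.

subsidy = $4.7 per unit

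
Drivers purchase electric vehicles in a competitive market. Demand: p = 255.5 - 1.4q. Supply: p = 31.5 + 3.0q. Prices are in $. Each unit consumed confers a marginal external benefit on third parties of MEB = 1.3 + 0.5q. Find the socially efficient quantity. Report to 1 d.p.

q* = 57.8

Social marginal benefit = demand + MEB = 256.8 - 0.9q.
Set SMB = MC: 256.8 - 0.9q = 31.5 + 3.0q → q* = 57.7692.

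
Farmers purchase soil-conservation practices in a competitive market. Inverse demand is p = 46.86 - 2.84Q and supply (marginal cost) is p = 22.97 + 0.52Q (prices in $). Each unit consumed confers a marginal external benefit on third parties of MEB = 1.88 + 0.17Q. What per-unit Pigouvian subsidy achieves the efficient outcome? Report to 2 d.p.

subsidy = $3.25 per unit

Social marginal benefit = demand + MEB = 48.74 - 2.67Q.
Set SMB = MC: 48.74 - 2.67Q = 22.97 + 0.52Q → Q* = 8.0784.
The Pigouvian subsidy equals MEB at Q*: 1.88 + 0.17×8.0784 = 3.2533.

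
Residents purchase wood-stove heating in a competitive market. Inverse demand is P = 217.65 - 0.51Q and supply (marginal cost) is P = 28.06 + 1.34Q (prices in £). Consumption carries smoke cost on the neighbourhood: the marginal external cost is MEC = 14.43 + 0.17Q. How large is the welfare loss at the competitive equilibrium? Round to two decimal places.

Market equilibrium (private): 28.06 + 1.34Q = 217.65 - 0.51Q → Q_m = 102.4811.
Social marginal benefit = demand − MEC = 203.22 - 0.68Q.
Set SMB = MC: 203.22 - 0.68Q = 28.06 + 1.34Q → Q* = 86.7129.
Height of the DWL triangle at Q_m is MC(Q_m) − SMB(Q_m) = MEC(Q_m) = 31.8518.
DWL = ½ × 15.7682 × 31.8518 = 251.1228.

DWL = £251.12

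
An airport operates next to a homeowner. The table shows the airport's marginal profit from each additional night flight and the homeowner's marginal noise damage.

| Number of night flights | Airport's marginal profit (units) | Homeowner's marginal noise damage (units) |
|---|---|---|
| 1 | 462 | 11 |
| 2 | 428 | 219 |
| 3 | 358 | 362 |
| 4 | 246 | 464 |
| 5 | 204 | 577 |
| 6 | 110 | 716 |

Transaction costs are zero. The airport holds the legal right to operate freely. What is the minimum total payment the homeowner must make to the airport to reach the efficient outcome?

Left alone the airport would choose level 6 (marginal profit stays positive).
Efficient level: k* = 2 (marginal profit ≥ marginal noise damage through 2).
The homeowner must at least cover the airport's forgone profit from cutting 6→2: 358 + 246 + 204 + 110 = 918.

918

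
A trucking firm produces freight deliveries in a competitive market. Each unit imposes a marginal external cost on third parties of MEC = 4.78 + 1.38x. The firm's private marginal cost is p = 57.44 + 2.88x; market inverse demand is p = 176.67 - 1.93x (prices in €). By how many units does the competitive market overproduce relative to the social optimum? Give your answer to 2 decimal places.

6.30 units

Market equilibrium (private): 57.44 + 2.88x = 176.67 - 1.93x → x_m = 24.7879.
Social marginal cost = private MC + MEC = 62.22 + 4.26x.
Set SMC = demand: 62.22 + 4.26x = 176.67 - 1.93x → x* = 18.4895.
Gap = |24.7879 − 18.4895| = 6.2984.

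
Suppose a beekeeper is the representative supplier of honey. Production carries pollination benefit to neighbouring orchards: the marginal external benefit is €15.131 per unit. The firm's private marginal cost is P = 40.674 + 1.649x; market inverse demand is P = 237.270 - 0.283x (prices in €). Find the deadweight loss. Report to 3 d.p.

DWL = €59.251

Market equilibrium (private): 40.674 + 1.649x = 237.270 - 0.283x → x_m = 101.7578.
Social marginal cost = private MC − MEB = 25.543 + 1.649x.
Set SMC = demand: 25.543 + 1.649x = 237.270 - 0.283x → x* = 109.5895.
The loss is the area between SMC and demand from x* to x_m; with linear curves that's a triangle of height MEB(x_m).
DWL = ½ × 7.8317 × 15.1310 = 59.2507.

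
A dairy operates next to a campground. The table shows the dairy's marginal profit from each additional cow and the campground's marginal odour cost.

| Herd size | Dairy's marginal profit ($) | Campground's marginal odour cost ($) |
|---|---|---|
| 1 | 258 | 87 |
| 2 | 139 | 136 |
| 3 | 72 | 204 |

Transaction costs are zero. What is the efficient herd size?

Bargaining reaches the level where marginal profit last exceeds marginal odour cost.
That holds through level 2 (139 ≥ 136) but not at 3 (72 < 204).

2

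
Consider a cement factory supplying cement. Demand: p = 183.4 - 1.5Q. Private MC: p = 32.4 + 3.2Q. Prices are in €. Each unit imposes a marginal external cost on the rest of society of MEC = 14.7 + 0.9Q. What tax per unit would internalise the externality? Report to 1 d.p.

tax = €36.6 per unit

Social marginal cost = private MC + MEC = 47.1 + 4.1Q.
Set SMC = demand: 47.1 + 4.1Q = 183.4 - 1.5Q → Q* = 24.3393.
The Pigouvian tax equals MEC at Q*: 14.7 + 0.9×24.3393 = 36.6054.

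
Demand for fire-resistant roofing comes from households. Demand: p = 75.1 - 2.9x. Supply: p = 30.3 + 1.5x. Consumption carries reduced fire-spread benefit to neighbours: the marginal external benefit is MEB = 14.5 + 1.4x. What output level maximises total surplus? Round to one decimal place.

x* = 19.8

Social marginal benefit = demand + MEB = 89.6 - 1.5x.
Set SMB = MC: 89.6 - 1.5x = 30.3 + 1.5x → x* = 19.7667.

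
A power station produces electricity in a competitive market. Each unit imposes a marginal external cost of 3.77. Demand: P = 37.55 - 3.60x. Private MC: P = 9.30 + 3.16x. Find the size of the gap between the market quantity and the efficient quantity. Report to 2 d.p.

Market equilibrium (private): 9.30 + 3.16x = 37.55 - 3.60x → x_m = 4.1790.
Social marginal cost = private MC + MEC = 13.07 + 3.16x.
Set SMC = demand: 13.07 + 3.16x = 37.55 - 3.60x → x* = 3.6213.
Gap = |4.1790 − 3.6213| = 0.5577.

0.56 units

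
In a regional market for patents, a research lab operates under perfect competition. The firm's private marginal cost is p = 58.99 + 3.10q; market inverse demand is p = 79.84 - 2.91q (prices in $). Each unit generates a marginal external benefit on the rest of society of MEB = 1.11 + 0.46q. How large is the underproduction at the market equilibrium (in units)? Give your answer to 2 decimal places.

Market equilibrium (private): 58.99 + 3.10q = 79.84 - 2.91q → q_m = 3.4692.
Social marginal cost = private MC − MEB = 57.88 + 2.64q.
Set SMC = demand: 57.88 + 2.64q = 79.84 - 2.91q → q* = 3.9568.
Gap = |3.4692 − 3.9568| = 0.4876.

0.49 units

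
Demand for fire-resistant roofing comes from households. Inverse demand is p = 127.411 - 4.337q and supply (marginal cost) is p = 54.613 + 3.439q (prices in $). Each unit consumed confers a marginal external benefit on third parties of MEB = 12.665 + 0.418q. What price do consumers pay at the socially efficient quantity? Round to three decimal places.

Social marginal benefit = demand + MEB = 140.076 - 3.919q.
Set SMB = MC: 140.076 - 3.919q = 54.613 + 3.439q → q* = 11.6150.
Consumer price on the demand curve at q*: 127.411 − 4.337×11.6150 = 77.0367.

P = $77.037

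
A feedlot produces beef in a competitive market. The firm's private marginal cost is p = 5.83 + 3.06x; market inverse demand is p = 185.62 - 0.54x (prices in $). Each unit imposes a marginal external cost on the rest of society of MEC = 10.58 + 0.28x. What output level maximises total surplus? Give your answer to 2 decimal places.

x* = 43.61

Social marginal cost = private MC + MEC = 16.41 + 3.34x.
Set SMC = demand: 16.41 + 3.34x = 185.62 - 0.54x → x* = 43.6108.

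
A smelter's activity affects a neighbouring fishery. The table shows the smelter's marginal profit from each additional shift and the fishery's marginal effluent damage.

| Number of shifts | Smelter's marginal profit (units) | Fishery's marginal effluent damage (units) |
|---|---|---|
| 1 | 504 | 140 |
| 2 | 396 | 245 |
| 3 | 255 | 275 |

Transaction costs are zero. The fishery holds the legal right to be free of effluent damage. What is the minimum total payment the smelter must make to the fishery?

Efficient level: marginal profit ≥ marginal effluent damage through level 2, so k* = 2.
With the fishery holding the right, the smelter must at least compensate total damage at k*: 140 + 245 = 385.

385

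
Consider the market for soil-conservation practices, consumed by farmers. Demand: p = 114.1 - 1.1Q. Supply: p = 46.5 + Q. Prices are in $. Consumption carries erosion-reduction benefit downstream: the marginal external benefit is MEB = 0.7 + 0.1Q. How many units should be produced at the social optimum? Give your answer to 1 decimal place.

Q* = 34.2

Social marginal benefit = demand + MEB = 114.8 - Q.
Set SMB = MC: 114.8 - Q = 46.5 + Q → Q* = 34.1500.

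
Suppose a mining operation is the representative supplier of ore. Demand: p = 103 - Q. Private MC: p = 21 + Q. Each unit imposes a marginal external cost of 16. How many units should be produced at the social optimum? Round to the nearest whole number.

Q* = 33

Social marginal cost = private MC + MEC = 37 + Q.
Set SMC = demand: 37 + Q = 103 - Q → Q* = 33.0000.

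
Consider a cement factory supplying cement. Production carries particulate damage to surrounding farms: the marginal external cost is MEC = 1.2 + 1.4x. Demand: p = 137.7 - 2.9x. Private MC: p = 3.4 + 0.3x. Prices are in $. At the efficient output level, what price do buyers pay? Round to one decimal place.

P = $53.8

Social marginal cost = private MC + MEC = 4.6 + 1.7x.
Set SMC = demand: 4.6 + 1.7x = 137.7 - 2.9x → x* = 28.9348.
Consumer price on the demand curve at x*: 137.7 − 2.9×28.9348 = 53.7891.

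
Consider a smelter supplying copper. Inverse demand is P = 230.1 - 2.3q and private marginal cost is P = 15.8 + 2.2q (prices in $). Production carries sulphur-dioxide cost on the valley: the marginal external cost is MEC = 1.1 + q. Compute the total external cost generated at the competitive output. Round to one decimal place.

$1186.3

Market equilibrium (private): 15.8 + 2.2q = 230.1 - 2.3q → q_m = 47.6222.
Total external cost = ∫₀^{q_m} (1.1 + 1.0q) dq = 1.1×47.6222 + ½×1.0×47.6222² = 1186.3214.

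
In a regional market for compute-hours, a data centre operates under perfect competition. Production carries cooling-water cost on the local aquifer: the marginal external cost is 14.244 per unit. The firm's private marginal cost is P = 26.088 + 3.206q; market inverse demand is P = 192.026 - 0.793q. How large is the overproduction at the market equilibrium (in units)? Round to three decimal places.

Market equilibrium (private): 26.088 + 3.206q = 192.026 - 0.793q → q_m = 41.4949.
Social marginal cost = private MC + MEC = 40.332 + 3.206q.
Set SMC = demand: 40.332 + 3.206q = 192.026 - 0.793q → q* = 37.9330.
Gap = |41.4949 − 37.9330| = 3.5619.

3.562 units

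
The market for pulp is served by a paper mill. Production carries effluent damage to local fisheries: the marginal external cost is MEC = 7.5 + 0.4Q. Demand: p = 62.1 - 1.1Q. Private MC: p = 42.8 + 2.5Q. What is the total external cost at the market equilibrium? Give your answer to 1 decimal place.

46.0

Market equilibrium (private): 42.8 + 2.5Q = 62.1 - 1.1Q → Q_m = 5.3611.
Total external cost = ∫₀^{Q_m} (7.5 + 0.4Q) dQ = 7.5×5.3611 + ½×0.4×5.3611² = 45.9565.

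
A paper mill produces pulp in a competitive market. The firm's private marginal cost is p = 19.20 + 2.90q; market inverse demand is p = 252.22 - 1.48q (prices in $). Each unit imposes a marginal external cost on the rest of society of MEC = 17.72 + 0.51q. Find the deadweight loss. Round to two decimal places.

Market equilibrium (private): 19.20 + 2.90q = 252.22 - 1.48q → q_m = 53.2009.
Social marginal cost = private MC + MEC = 36.92 + 3.41q.
Set SMC = demand: 36.92 + 3.41q = 252.22 - 1.48q → q* = 44.0286.
Height of the DWL triangle at q_m is SMC(q_m) − demand(q_m) = MEC(q_m) = 44.8525.
DWL = ½ × 9.1723 × 44.8525 = 205.7003.

DWL = $205.70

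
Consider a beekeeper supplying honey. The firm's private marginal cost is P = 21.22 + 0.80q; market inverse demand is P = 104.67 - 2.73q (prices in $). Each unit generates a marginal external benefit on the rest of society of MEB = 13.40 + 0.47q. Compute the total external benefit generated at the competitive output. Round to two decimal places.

$448.11

Market equilibrium (private): 21.22 + 0.80q = 104.67 - 2.73q → q_m = 23.6402.
Total external benefit = ∫₀^{q_m} (13.40 + 0.47q) dq = 13.40×23.6402 + ½×0.47×23.6402² = 448.1106.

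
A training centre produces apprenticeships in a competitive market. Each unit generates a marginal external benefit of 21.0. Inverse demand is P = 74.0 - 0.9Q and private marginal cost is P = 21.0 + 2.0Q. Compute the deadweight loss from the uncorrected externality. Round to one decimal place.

DWL = 76.0

Market equilibrium (private): 21.0 + 2.0Q = 74.0 - 0.9Q → Q_m = 18.2759.
Social marginal cost = private MC − MEB = 0.0 + 2.0Q.
Set SMC = demand: 0.0 + 2.0Q = 74.0 - 0.9Q → Q* = 25.5172.
The loss is the area between SMC and demand from Q* to Q_m; with linear curves that's a triangle of height MEB(Q_m).
DWL = ½ × 7.2413 × 21.0000 = 76.0337.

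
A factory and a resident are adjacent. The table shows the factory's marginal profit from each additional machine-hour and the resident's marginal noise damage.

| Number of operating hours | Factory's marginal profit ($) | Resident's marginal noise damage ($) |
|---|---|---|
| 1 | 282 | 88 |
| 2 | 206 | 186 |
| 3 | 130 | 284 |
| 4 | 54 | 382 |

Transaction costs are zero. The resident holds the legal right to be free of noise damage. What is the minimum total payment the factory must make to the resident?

Efficient level: marginal profit ≥ marginal noise damage through level 2, so k* = 2.
With the resident holding the right, the factory must at least compensate total damage at k*: 88 + 186 = 274.

$274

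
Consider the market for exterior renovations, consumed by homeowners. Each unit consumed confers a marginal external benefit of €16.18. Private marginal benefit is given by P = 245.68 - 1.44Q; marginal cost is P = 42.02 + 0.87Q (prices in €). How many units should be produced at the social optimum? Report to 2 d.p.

Social marginal benefit = demand + MEB = 261.86 - 1.44Q.
Set SMB = MC: 261.86 - 1.44Q = 42.02 + 0.87Q → Q* = 95.1688.

Q* = 95.17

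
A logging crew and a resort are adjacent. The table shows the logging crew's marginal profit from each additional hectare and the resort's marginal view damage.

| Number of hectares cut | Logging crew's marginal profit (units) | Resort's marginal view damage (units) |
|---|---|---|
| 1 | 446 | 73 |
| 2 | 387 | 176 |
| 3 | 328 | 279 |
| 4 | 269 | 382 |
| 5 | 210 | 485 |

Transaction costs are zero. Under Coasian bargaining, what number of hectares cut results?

Bargaining reaches the level where marginal profit last exceeds marginal view damage.
That holds through level 3 (328 ≥ 279) but not at 4 (269 < 382).

3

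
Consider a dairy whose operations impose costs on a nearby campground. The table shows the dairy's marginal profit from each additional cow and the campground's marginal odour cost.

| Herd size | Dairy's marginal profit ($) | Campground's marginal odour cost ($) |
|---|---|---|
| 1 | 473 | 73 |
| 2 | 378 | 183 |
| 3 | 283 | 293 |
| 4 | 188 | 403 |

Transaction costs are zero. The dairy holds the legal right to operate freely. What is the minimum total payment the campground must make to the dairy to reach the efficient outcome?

$471

Left alone the dairy would choose level 4 (marginal profit stays positive).
Efficient level: k* = 2 (marginal profit ≥ marginal odour cost through 2).
The campground must at least cover the dairy's forgone profit from cutting 4→2: 283 + 188 = 471.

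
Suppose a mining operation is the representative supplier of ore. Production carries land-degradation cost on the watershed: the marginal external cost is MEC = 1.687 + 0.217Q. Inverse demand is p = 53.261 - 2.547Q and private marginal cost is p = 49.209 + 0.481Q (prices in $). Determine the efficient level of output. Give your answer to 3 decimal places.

Social marginal cost = private MC + MEC = 50.896 + 0.698Q.
Set SMC = demand: 50.896 + 0.698Q = 53.261 - 2.547Q → Q* = 0.7288.

Q* = 0.729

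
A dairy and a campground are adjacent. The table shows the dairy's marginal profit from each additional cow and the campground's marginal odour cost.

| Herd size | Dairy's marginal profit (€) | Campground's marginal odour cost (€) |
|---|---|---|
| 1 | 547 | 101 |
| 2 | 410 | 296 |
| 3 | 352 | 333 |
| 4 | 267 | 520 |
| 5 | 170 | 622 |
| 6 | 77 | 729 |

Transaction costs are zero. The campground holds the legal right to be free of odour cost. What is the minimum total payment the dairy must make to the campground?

Efficient level: marginal profit ≥ marginal odour cost through level 3, so k* = 3.
With the campground holding the right, the dairy must at least compensate total damage at k*: 101 + 296 + 333 = 730.

€730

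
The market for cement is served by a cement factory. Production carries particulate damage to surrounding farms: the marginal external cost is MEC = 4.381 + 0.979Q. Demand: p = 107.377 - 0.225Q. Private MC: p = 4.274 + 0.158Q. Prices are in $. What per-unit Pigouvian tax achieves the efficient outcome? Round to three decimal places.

tax = $75.342 per unit

Social marginal cost = private MC + MEC = 8.655 + 1.137Q.
Set SMC = demand: 8.655 + 1.137Q = 107.377 - 0.225Q → Q* = 72.4831.
The Pigouvian tax equals MEC at Q*: 4.381 + 0.979×72.4831 = 75.3420.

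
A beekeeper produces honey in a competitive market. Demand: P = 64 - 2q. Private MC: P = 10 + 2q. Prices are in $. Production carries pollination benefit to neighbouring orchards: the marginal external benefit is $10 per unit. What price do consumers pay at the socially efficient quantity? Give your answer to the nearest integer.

P = $32

Social marginal cost = private MC − MEB = 0 + 2q.
Set SMC = demand: 0 + 2q = 64 - 2q → q* = 16.0000.
Consumer price on the demand curve at q*: 64 − 2×16.0000 = 32.0000.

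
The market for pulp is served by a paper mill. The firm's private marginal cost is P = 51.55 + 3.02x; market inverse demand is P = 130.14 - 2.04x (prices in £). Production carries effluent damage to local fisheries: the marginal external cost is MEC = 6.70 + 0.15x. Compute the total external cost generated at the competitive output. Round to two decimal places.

£122.15

Market equilibrium (private): 51.55 + 3.02x = 130.14 - 2.04x → x_m = 15.5316.
Total external cost = ∫₀^{x_m} (6.70 + 0.15x) dx = 6.70×15.5316 + ½×0.15×15.5316² = 122.1540.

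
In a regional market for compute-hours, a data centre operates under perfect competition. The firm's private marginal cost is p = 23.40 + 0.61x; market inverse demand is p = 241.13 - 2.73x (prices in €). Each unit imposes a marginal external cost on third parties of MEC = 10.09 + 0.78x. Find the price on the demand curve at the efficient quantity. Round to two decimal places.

P = €103.54

Social marginal cost = private MC + MEC = 33.49 + 1.39x.
Set SMC = demand: 33.49 + 1.39x = 241.13 - 2.73x → x* = 50.3981.
Consumer price on the demand curve at x*: 241.13 − 2.73×50.3981 = 103.5432.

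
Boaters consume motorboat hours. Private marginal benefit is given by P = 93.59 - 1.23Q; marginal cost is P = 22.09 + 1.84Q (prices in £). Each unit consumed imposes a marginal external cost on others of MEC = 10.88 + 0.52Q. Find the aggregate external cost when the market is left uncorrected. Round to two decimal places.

£394.42

Market equilibrium (private): 22.09 + 1.84Q = 93.59 - 1.23Q → Q_m = 23.2899.
Total external cost = ∫₀^{Q_m} (10.88 + 0.52Q) dQ = 10.88×23.2899 + ½×0.52×23.2899² = 394.4232.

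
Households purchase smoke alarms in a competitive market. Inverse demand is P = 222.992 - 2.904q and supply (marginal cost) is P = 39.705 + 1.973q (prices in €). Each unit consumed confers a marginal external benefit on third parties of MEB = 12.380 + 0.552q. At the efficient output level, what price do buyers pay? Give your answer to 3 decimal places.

P = €91.612

Social marginal benefit = demand + MEB = 235.372 - 2.352q.
Set SMB = MC: 235.372 - 2.352q = 39.705 + 1.973q → q* = 45.2409.
Consumer price on the demand curve at q*: 222.992 − 2.904×45.2409 = 91.6124.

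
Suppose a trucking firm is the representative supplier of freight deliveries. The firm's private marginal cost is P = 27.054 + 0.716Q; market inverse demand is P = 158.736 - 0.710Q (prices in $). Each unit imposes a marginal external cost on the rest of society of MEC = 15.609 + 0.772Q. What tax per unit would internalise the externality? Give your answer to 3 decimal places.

Social marginal cost = private MC + MEC = 42.663 + 1.488Q.
Set SMC = demand: 42.663 + 1.488Q = 158.736 - 0.710Q → Q* = 52.8085.
The Pigouvian tax equals MEC at Q*: 15.609 + 0.772×52.8085 = 56.3772.

tax = $56.377 per unit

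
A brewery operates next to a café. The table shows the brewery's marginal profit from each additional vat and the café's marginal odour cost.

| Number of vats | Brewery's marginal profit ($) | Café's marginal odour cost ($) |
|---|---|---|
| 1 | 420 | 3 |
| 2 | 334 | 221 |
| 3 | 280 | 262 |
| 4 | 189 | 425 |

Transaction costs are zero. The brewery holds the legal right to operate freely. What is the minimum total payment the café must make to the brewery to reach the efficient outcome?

Left alone the brewery would choose level 4 (marginal profit stays positive).
Efficient level: k* = 3 (marginal profit ≥ marginal odour cost through 3).
The café must at least cover the brewery's forgone profit from cutting 4→3: 189 = 189.

$189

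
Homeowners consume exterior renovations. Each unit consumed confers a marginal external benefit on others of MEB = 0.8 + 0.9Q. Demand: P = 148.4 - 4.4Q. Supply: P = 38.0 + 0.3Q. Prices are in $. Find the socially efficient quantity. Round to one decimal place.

Q* = 29.3

Social marginal benefit = demand + MEB = 149.2 - 3.5Q.
Set SMB = MC: 149.2 - 3.5Q = 38.0 + 0.3Q → Q* = 29.2632.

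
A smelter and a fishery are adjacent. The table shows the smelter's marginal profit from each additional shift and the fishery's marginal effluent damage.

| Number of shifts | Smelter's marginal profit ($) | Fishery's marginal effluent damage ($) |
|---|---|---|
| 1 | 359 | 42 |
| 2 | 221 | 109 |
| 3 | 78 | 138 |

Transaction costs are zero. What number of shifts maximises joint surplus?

Bargaining reaches the level where marginal profit last exceeds marginal effluent damage.
That holds through level 2 (221 ≥ 109) but not at 3 (78 < 138).

2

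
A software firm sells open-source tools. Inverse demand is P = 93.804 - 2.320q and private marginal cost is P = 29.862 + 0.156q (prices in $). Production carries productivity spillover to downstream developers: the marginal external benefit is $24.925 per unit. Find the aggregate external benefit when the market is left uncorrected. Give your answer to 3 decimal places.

$643.681

Market equilibrium (private): 29.862 + 0.156q = 93.804 - 2.320q → q_m = 25.8247.
Total external benefit = MEB × q_m = 24.925 × 25.8247 = 643.6806.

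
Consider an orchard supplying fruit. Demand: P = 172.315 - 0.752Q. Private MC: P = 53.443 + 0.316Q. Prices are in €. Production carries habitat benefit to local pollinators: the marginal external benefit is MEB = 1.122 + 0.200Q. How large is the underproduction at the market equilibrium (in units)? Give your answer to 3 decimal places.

Market equilibrium (private): 53.443 + 0.316Q = 172.315 - 0.752Q → Q_m = 111.3034.
Social marginal cost = private MC − MEB = 52.321 + 0.116Q.
Set SMC = demand: 52.321 + 0.116Q = 172.315 - 0.752Q → Q* = 138.2419.
Gap = |111.3034 − 138.2419| = 26.9385.

26.939 units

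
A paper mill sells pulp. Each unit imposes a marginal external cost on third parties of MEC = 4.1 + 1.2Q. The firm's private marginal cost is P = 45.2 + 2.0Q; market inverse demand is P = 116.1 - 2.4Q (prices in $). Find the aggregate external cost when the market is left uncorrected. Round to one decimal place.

$221.9

Market equilibrium (private): 45.2 + 2.0Q = 116.1 - 2.4Q → Q_m = 16.1136.
Total external cost = ∫₀^{Q_m} (4.1 + 1.2Q) dQ = 4.1×16.1136 + ½×1.2×16.1136² = 221.8546.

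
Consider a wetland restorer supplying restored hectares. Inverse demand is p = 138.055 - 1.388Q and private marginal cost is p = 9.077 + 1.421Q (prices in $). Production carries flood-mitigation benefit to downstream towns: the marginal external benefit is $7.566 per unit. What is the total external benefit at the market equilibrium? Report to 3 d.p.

$347.400

Market equilibrium (private): 9.077 + 1.421Q = 138.055 - 1.388Q → Q_m = 45.9160.
Total external benefit = MEB × Q_m = 7.566 × 45.9160 = 347.4005.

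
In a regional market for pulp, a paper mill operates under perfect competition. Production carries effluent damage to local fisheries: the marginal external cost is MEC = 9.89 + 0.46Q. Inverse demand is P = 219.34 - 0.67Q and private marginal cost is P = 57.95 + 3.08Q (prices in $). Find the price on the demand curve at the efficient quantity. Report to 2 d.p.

P = $195.23

Social marginal cost = private MC + MEC = 67.84 + 3.54Q.
Set SMC = demand: 67.84 + 3.54Q = 219.34 - 0.67Q → Q* = 35.9857.
Consumer price on the demand curve at Q*: 219.34 − 0.67×35.9857 = 195.2296.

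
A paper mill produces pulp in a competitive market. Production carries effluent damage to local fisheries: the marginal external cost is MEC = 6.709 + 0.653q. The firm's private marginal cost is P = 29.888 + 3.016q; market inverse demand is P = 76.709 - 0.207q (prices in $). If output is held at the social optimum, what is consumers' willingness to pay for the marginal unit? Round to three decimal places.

Social marginal cost = private MC + MEC = 36.597 + 3.669q.
Set SMC = demand: 36.597 + 3.669q = 76.709 - 0.207q → q* = 10.3488.
Consumer price on the demand curve at q*: 76.709 − 0.207×10.3488 = 74.5668.

P = $74.567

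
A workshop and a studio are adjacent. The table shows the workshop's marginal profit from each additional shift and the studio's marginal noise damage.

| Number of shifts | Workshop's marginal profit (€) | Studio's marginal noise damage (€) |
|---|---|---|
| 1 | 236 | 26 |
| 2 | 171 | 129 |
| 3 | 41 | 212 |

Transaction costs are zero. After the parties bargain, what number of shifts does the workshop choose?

2

Bargaining reaches the level where marginal profit last exceeds marginal noise damage.
That holds through level 2 (171 ≥ 129) but not at 3 (41 < 212).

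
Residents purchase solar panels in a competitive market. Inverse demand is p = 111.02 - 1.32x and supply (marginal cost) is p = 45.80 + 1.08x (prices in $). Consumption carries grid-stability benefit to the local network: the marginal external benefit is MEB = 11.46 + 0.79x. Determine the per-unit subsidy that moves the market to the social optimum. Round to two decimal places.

subsidy = $49.09 per unit

Social marginal benefit = demand + MEB = 122.48 - 0.53x.
Set SMB = MC: 122.48 - 0.53x = 45.80 + 1.08x → x* = 47.6273.
The Pigouvian subsidy equals MEB at x*: 11.46 + 0.79×47.6273 = 49.0856.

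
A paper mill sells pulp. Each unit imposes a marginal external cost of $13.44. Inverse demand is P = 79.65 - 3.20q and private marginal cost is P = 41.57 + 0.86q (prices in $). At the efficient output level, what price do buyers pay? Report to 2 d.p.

P = $60.23

Social marginal cost = private MC + MEC = 55.01 + 0.86q.
Set SMC = demand: 55.01 + 0.86q = 79.65 - 3.20q → q* = 6.0690.
Consumer price on the demand curve at q*: 79.65 − 3.20×6.0690 = 60.2292.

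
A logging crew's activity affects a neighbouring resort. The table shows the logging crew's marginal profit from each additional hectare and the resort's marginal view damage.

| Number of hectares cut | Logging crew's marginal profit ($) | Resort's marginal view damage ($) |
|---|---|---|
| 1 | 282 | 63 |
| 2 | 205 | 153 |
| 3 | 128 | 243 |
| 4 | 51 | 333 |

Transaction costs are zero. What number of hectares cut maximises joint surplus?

Bargaining reaches the level where marginal profit last exceeds marginal view damage.
That holds through level 2 (205 ≥ 153) but not at 3 (128 < 243).

2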